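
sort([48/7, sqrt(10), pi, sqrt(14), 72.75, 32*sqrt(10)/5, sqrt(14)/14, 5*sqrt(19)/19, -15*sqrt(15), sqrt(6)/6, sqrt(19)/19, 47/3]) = [-15*sqrt(15), sqrt(19)/19, sqrt(14)/14, sqrt(6)/6, 5*sqrt(19)/19, pi, sqrt(10), sqrt(14), 48/7, 47/3, 32*sqrt(10)/5, 72.75]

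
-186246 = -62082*3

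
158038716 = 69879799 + 88158917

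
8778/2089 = 4+422/2089 ≈ 4.20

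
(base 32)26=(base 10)70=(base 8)106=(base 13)55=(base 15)4a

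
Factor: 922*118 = 2^2*59^1*461^1 = 108796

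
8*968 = 7744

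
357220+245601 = 602821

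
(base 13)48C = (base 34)NA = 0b1100011000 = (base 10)792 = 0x318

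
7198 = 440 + 6758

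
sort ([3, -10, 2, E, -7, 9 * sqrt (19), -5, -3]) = [-10, -7, -5, -3, 2, E, 3, 9 * sqrt (19)]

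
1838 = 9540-7702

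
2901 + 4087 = 6988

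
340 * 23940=8139600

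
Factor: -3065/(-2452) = 2^(-2)*5^1 = 5/4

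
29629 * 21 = 622209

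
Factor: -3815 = -1*5^1*7^1*109^1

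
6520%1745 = 1285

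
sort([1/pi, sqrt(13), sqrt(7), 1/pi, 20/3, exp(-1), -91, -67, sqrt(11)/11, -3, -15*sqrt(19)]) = [-91, -67, -15*sqrt(19), -3, sqrt(11)/11, 1/pi, 1/pi, exp(-1), sqrt(7), sqrt(13), 20/3]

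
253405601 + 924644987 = 1178050588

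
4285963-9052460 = -4766497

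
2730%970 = 790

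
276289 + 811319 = 1087608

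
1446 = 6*241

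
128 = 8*16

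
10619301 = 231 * 45971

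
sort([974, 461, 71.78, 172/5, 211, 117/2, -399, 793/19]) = [-399, 172/5, 793/19, 117/2, 71.78, 211, 461, 974]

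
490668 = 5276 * 93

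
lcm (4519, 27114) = 27114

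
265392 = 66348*4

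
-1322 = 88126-89448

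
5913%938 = 285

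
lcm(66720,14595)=467040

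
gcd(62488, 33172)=4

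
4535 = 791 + 3744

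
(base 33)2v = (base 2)1100001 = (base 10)97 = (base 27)3g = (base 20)4h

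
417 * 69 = 28773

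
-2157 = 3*(-719)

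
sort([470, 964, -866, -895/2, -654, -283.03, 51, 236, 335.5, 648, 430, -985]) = [-985, -866, -654, -895/2, -283.03, 51, 236, 335.5, 430, 470, 648, 964]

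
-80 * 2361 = -188880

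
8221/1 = 8221 = 8221.00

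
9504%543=273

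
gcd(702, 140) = 2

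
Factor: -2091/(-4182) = 2^(-1) = 1/2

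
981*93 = 91233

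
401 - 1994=-1593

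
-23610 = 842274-865884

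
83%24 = 11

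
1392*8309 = 11566128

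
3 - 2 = 1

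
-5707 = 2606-8313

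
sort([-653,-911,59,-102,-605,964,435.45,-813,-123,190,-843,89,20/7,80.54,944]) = [-911,-843,-813,-653,-605,-123,-102,20/7,59,80.54,89,190,435.45,944,964]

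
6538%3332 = 3206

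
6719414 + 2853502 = 9572916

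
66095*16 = 1057520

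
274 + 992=1266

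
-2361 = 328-2689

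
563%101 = 58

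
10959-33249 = -22290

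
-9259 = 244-9503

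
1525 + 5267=6792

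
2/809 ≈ 0.00247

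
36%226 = 36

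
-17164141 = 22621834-39785975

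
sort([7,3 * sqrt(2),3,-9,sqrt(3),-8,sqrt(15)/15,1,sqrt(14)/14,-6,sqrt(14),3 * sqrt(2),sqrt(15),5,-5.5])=[-9,-8,-6,-5.5,sqrt(15)/15,sqrt(14)/14,1,sqrt(3),3,sqrt(14),sqrt(15),3 * sqrt(2),3 * sqrt(2),5,7]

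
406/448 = 29/32 ≈ 0.906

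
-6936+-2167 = -9103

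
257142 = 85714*3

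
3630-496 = 3134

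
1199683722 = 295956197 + 903727525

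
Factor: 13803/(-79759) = -1*3^1*43^1*47^(-1)*107^1*1697^(-1)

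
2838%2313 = 525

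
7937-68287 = -60350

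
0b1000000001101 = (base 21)96e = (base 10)4109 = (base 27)5h5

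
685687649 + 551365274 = 1237052923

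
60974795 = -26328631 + 87303426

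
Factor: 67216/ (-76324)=-1 * 2^2 * 4201^1 * 19081^ (-1)=-16804/19081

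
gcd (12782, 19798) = 2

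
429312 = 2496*172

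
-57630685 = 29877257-87507942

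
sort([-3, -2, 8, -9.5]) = [-9.5, -3, -2, 8]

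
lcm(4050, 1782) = 44550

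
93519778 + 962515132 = 1056034910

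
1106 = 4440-3334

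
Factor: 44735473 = 44735473^1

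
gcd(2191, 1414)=7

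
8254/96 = 85 + 47/48 ≈ 85.98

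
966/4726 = 483/2363 ≈ 0.204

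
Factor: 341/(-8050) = -1 * 2^(-1) * 5^(-2) * 7^(-1) * 11^1 * 23^(-1) * 31^1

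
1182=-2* (-591)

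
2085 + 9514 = 11599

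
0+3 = 3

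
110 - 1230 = -1120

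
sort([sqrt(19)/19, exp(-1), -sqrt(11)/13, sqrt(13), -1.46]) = [-1.46, -sqrt(11)/13, sqrt(19)/19, exp(-1), sqrt(13)]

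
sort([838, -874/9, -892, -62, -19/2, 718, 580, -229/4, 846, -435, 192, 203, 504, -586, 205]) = [-892, -586, -435, -874/9, -62, -229/4, -19/2, 192, 203, 205, 504, 580, 718, 838, 846]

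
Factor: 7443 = 3^2 * 827^1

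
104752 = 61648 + 43104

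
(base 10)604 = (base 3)211101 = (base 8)1134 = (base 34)hq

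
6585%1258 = 295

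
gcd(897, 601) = 1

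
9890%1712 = 1330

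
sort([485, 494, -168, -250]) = [-250, -168, 485, 494]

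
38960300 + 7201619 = 46161919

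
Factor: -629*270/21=-1*2^1*3^2*5^1*7^(-1)*17^1*37^1=-56610/7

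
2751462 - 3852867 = -1101405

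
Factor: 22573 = 22573^1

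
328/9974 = 164/4987 ≈ 0.0329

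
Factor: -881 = -1*881^1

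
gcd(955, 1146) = 191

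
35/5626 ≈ 0.00622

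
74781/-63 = -1187 = -1187.00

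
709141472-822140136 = -112998664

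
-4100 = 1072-5172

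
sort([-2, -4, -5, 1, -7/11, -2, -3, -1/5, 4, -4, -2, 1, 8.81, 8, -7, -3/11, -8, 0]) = [-8, -7, -5, -4, -4, -3, -2, -2, -2, -7/11, -3/11, -1/5, 0, 1, 1, 4, 8, 8.81]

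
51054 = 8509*6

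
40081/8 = 5010 + 1/8 ≈ 5010.13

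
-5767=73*(-79)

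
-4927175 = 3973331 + -8900506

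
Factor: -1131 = -1 * 3^1 * 13^1 * 29^1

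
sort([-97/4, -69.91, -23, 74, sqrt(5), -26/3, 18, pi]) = [-69.91, -97/4, -23, -26/3, sqrt(5), pi, 18, 74]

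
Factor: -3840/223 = -1*2^8*3^1*5^1*223^(-1)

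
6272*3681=23087232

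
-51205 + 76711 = 25506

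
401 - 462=-61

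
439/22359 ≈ 0.0196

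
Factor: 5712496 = 2^4 * 357031^1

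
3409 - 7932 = -4523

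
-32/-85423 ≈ 0.000375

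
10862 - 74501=-63639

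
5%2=1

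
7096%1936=1288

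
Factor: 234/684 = 2^(-1)*13^1*19^(-1) = 13/38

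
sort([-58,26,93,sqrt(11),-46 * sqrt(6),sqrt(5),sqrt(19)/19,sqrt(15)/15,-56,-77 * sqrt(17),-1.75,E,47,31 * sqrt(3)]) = [-77 * sqrt(17),-46 * sqrt(6),-58,-56,-1.75,sqrt(19)/19,sqrt(15)/15,sqrt(5),E,sqrt(11),26,47,31 * sqrt(3),93]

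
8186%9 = 5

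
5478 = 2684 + 2794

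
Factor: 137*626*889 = 2^1*7^1*127^1*137^1*313^1 = 76242418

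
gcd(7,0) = 7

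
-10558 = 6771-17329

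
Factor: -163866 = -1 * 2^1 * 3^1 * 31^1 * 881^1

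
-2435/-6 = 405 + 5/6 ≈ 405.83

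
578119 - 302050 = 276069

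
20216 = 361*56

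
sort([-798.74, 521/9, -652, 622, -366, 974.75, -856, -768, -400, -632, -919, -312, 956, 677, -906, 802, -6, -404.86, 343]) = [-919, -906, -856, -798.74, -768, -652, -632, -404.86, -400, -366, -312, -6, 521/9, 343, 622, 677, 802, 956, 974.75]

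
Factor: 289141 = 289141^1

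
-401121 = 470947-872068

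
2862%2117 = 745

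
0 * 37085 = 0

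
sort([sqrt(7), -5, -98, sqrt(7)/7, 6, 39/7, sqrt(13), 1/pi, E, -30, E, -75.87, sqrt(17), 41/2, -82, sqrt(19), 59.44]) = [-98, -82, -75.87, -30, -5, 1/pi, sqrt(7)/7, sqrt(7), E, E, sqrt(13), sqrt(17), sqrt(19), 39/7, 6, 41/2, 59.44]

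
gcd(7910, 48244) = 14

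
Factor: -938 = -1 * 2^1 * 7^1 * 67^1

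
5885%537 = 515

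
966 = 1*966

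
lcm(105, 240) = 1680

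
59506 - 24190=35316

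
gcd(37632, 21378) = 42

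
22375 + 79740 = 102115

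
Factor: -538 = -1*2^1*269^1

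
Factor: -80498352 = -1 * 2^4 * 3^1 * 11^1 * 152459^1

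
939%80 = 59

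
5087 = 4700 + 387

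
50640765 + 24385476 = 75026241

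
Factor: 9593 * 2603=19^1 * 53^1 * 137^1 * 181^1=24970579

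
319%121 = 77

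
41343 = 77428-36085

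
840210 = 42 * 20005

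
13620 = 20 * 681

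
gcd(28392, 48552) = 168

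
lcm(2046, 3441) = 75702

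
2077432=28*74194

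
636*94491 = 60096276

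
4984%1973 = 1038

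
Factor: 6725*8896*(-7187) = -1*2^6*5^2*139^1*269^1*7187^1 = -429966587200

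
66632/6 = 11105 + 1/3 ≈ 11105.33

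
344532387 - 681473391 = -336941004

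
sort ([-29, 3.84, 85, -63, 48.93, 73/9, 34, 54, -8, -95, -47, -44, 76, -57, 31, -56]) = [-95, -63, -57, -56, -47, -44, -29, -8, 3.84, 73/9, 31, 34, 48.93, 54, 76, 85]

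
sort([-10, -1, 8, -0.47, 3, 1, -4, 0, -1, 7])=[-10, -4, -1, -1, -0.47, 0, 1, 3, 7, 8]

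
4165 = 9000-4835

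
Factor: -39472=-1*2^4*2467^1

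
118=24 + 94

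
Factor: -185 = -1*5^1*37^1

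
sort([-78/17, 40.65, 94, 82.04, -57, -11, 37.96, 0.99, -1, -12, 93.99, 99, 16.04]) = [-57, -12, -11, -78/17, -1, 0.99, 16.04, 37.96, 40.65, 82.04, 93.99, 94, 99]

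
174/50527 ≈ 0.00344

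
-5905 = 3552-9457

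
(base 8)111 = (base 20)3d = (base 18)41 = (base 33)27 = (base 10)73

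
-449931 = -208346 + -241585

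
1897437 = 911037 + 986400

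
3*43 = 129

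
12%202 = 12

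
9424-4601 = 4823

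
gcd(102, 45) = 3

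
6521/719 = 9 + 50/719 ≈ 9.07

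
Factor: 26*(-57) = -1*2^1*3^1*13^1*19^1 = -1482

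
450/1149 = 150/383 ≈ 0.392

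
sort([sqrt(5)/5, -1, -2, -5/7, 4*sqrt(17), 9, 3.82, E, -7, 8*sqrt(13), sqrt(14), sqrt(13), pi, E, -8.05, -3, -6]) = [-8.05, -7, -6, -3, -2, -1, -5/7, sqrt(5)/5, E, E, pi, sqrt(13), sqrt(14), 3.82, 9, 4*sqrt(17), 8*sqrt(13)]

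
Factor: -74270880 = -1*2^5*3^2*5^1*51577^1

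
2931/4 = 732 + 3/4 = 732.75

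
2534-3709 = -1175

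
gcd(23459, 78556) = 1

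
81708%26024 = 3636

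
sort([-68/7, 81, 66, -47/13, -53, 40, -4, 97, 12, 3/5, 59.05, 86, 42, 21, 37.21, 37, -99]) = [-99, -53, -68/7, -4, -47/13, 3/5, 12, 21, 37, 37.21, 40, 42, 59.05, 66, 81, 86, 97]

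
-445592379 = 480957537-926549916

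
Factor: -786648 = -1 * 2^3 * 3^1 * 73^1 * 449^1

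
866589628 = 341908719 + 524680909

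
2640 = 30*88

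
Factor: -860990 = -1*2^1*5^1*13^1*37^1*179^1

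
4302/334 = 2151/167 ≈ 12.88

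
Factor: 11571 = 3^1 * 7^1 * 19^1 * 29^1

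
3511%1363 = 785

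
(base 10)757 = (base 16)2f5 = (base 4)23311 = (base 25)157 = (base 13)463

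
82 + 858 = 940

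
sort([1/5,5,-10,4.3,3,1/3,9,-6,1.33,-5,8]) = [-10,-6,-5,1/5,1/3,1.33,3,4.3,5,8,9]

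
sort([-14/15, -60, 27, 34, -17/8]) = [-60, -17/8, -14/15, 27, 34]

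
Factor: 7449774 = 2^1*3^1*17^1*73037^1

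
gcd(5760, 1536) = 384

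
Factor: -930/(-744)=2^(-2)*5^1=5/4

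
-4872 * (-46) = 224112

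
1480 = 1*1480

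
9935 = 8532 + 1403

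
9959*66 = 657294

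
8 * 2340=18720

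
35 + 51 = 86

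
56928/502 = 113+101/251 ≈ 113.40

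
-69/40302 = -23/13434 ≈ -0.00171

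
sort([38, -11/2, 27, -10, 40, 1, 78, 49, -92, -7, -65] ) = [-92, -65, -10, -7, -11/2, 1, 27, 38, 40, 49, 78] 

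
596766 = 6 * 99461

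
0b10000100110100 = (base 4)2010310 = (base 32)89k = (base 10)8500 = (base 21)j5g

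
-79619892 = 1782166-81402058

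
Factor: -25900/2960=-1*2^(-2)*5^1*7^1=-35/4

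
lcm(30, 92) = 1380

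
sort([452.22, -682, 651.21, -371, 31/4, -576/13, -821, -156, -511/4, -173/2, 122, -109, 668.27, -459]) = [-821, -682, -459, -371, -156, -511/4, -109, -173/2, -576/13, 31/4, 122, 452.22, 651.21, 668.27]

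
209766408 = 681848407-472081999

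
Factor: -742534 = -1 * 2^1 * 13^1 * 28559^1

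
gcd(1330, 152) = 38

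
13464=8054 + 5410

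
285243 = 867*329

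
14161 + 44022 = 58183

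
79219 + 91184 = 170403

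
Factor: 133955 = 5^1*73^1*367^1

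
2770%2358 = 412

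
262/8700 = 131/4350≈0.0301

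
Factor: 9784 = 2^3 * 1223^1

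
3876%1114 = 534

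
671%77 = 55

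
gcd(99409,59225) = 1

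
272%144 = 128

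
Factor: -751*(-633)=3^1*211^1*751^1=475383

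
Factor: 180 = 2^2*3^2*5^1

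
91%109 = 91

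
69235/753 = 91+712/753 ≈ 91.95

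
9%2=1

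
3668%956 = 800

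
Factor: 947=947^1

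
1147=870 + 277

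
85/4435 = 17/887 ≈ 0.0192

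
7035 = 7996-961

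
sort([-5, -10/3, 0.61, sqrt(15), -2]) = [-5, -10/3, -2, 0.61, sqrt(15)]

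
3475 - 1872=1603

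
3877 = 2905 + 972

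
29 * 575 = 16675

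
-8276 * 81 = -670356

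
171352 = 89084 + 82268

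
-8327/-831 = 10+17/831 ≈ 10.02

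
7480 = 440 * 17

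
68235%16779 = 1119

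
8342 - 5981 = 2361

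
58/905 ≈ 0.0641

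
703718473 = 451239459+252479014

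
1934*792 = 1531728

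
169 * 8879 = 1500551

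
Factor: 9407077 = 1549^1*6073^1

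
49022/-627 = -78 - 116/627 ≈ -78.19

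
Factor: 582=2^1 * 3^1 * 97^1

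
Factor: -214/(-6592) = 2^(-5)*103^(-1)*107^1 = 107/3296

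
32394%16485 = 15909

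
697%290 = 117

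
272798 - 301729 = -28931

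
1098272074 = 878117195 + 220154879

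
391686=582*673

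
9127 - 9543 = -416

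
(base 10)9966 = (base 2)10011011101110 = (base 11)7540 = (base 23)ij7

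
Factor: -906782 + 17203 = -1 * 889579^1 = -889579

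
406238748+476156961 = 882395709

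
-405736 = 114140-519876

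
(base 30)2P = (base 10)85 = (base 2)1010101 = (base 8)125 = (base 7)151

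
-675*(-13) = 8775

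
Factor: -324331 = -1 * 7^2 * 6619^1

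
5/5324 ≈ 0.000939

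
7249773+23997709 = 31247482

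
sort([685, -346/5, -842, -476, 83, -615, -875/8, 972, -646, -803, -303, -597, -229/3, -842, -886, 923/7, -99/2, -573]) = [-886, -842, -842, -803, -646, -615, -597, -573, -476, -303, -875/8, -229/3, -346/5, -99/2, 83, 923/7, 685, 972]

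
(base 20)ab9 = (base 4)1002011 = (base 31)4cd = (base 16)1085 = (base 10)4229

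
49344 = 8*6168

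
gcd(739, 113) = 1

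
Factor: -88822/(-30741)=2^1 * 3^(-1) * 89^1 * 499^1 * 10247^(-1)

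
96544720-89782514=6762206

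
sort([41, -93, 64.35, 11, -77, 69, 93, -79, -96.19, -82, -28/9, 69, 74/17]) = [-96.19, -93, -82, -79, -77, -28/9, 74/17, 11, 41, 64.35, 69, 69, 93]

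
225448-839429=-613981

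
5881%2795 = 291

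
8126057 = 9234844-1108787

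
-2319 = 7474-9793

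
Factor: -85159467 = -1 * 3^2 * 359^1 * 26357^1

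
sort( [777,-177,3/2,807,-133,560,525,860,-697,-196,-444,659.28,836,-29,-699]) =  [-699,-697,-444,-196,-177,-133,-29,3/2,525,560,659.28,777,807,836,860]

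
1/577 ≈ 0.00173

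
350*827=289450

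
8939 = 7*1277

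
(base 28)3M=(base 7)211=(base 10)106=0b1101010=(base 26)42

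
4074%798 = 84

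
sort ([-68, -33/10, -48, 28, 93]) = [-68, -48, -33/10, 28, 93]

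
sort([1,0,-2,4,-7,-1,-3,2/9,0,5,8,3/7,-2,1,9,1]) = [-7,-3,-2,-2,-1,0,0,2/9,3/7,1,1,1,4,5,8,9]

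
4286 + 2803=7089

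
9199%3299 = 2601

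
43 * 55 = 2365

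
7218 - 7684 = -466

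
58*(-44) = -2552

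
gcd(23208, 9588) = 12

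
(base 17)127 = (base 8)512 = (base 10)330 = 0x14a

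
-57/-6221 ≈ 0.00916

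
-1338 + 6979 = 5641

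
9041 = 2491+6550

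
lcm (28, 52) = 364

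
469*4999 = 2344531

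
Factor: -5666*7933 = -1*2^1*2833^1*7933^1 = -44948378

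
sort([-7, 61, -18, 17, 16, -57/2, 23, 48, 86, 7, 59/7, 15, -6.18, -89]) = [-89, -57/2, -18, -7, -6.18, 7, 59/7, 15, 16, 17, 23, 48, 61, 86]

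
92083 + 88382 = 180465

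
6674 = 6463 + 211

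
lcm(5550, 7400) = 22200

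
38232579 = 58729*651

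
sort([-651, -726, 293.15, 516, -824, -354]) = [-824, -726, -651, -354, 293.15, 516]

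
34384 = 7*4912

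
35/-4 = -8 - 3/4 = -8.75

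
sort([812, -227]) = [-227, 812]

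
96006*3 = 288018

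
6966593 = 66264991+-59298398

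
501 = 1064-563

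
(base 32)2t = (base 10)93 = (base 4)1131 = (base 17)58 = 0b1011101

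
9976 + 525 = 10501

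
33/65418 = 11/21806 ≈ 0.000504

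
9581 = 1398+8183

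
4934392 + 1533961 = 6468353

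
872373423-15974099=856399324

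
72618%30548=11522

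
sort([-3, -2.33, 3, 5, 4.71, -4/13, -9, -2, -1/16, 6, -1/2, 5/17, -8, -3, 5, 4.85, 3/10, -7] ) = [-9, -8, -7, -3, -3, -2.33, -2, -1/2, -4/13, -1/16, 5/17, 3/10, 3, 4.71, 4.85, 5, 5, 6] 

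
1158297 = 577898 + 580399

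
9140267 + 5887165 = 15027432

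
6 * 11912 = 71472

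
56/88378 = 28/44189 ≈ 0.000634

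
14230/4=3557 + 1/2=3557.50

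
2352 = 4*588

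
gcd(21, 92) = 1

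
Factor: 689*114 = 2^1*3^1*13^1*19^1*53^1 = 78546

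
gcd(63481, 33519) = 1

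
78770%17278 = 9658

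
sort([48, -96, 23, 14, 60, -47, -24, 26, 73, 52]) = [-96, -47, -24, 14, 23, 26, 48, 52, 60, 73]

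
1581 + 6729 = 8310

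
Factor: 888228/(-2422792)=-1*2^(-1)*3^2*11^1*43^(-1)*2243^1*7043^(-1)=-222057/605698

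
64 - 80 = -16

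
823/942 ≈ 0.874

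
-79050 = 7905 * (-10)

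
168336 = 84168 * 2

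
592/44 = 13 + 5/11≈13.45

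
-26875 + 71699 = 44824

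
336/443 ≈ 0.758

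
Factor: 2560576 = 2^6*40009^1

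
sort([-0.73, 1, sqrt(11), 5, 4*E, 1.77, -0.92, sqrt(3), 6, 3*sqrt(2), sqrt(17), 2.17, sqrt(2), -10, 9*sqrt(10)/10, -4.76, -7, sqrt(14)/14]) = [-10, -7, -4.76, -0.92, -0.73, sqrt(14)/14, 1, sqrt(2), sqrt(3), 1.77, 2.17, 9*sqrt(10)/10, sqrt(11), sqrt(17), 3*sqrt(2), 5, 6, 4*E]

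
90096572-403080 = 89693492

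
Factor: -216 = -1 * 2^3 * 3^3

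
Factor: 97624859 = 31^1*499^1*6311^1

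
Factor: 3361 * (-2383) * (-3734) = 2^1 * 1867^1 * 2383^1 * 3361^1 = 29906588042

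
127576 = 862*148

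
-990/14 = -70-5/7 ≈ -70.71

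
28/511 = 4/73 ≈ 0.0548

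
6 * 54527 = 327162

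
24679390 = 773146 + 23906244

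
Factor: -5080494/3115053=-1 * 2^1 * 3^(-1) * 346117^(-1) * 846749^1=-1693498/1038351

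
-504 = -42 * 12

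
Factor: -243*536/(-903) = 2^3*3^4*7^(-1)*43^(-1)*67^1 = 43416/301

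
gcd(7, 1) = 1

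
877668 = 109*8052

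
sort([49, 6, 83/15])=[83/15, 6, 49]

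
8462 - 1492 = 6970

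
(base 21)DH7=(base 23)BC2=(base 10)6097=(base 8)13721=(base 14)2317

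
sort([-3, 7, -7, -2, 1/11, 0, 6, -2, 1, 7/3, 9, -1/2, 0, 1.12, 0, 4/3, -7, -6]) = [-7, -7, -6, -3, -2, -2, -1/2, 0, 0, 0, 1/11, 1, 1.12, 4/3, 7/3, 6, 7, 9]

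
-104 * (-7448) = 774592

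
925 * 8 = 7400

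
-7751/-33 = 234 + 29/33≈234.88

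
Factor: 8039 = 8039^1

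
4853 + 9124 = 13977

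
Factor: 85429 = 85429^1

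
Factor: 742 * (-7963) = -1 * 2^1 * 7^1 * 53^1 * 7963^1 = -5908546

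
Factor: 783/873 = 3^1*29^1*97^(-1) = 87/97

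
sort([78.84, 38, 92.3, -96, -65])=[-96, -65, 38, 78.84, 92.3]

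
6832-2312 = 4520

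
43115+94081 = 137196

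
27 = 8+19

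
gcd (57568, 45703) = 7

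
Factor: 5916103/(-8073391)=-1*23^(-1)*173^(-1)*233^1*2029^(-1)*25391^1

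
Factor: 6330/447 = 2^1*5^1*149^(-1)*211^1 = 2110/149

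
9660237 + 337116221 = 346776458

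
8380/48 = 2095/12 ≈ 174.58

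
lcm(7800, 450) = 23400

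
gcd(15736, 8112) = 8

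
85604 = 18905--66699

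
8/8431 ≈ 0.000949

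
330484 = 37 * 8932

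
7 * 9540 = 66780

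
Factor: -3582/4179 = -1*2^1*3^1*7^(-1) = -6/7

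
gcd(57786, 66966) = 6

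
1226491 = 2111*581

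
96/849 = 32/283 ≈ 0.113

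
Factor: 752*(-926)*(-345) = 2^5*3^1*5^1*23^1*47^1*463^1 = 240241440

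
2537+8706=11243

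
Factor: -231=-1*3^1*7^1*11^1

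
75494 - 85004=-9510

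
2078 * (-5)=-10390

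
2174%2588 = 2174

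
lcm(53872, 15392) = 107744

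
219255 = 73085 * 3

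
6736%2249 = 2238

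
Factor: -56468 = -1*2^2*19^1*743^1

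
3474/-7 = -496 - 2/7 ≈ -496.29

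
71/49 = 1 + 22/49≈1.45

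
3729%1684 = 361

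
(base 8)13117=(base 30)6ab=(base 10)5711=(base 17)12cg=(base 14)211d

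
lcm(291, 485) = 1455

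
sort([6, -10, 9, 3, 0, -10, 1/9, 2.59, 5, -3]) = [-10, -10, -3, 0, 1/9, 2.59, 3, 5, 6, 9]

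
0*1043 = 0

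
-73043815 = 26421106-99464921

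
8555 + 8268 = 16823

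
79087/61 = 1296 + 31/61 ≈ 1296.51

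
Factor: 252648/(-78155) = -1*2^3*3^2*5^(-1)*7^(-2)*11^1 = -792/245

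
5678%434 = 36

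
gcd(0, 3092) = 3092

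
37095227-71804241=-34709014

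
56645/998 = 56 + 757/998 ≈ 56.76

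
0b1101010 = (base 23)4e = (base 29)3j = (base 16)6a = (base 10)106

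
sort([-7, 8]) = [-7, 8]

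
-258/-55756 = 129/27878 ≈ 0.00463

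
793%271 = 251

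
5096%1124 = 600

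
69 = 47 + 22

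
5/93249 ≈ 0.0000536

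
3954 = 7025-3071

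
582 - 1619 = -1037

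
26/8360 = 13/4180 ≈ 0.00311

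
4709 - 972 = 3737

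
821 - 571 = 250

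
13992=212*66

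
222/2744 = 111/1372 ≈ 0.0809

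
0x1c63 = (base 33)6m7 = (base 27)9q4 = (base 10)7267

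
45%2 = 1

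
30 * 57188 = 1715640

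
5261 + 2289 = 7550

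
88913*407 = 36187591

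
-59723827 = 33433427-93157254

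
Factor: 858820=2^2 * 5^1 * 23^1 * 1867^1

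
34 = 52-18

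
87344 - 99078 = -11734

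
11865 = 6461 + 5404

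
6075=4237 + 1838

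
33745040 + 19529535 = 53274575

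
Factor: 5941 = 13^1 * 457^1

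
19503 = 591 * 33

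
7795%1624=1299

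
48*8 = 384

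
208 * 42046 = 8745568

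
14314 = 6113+8201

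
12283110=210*58491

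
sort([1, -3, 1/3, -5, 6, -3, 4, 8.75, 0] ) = [-5, -3, -3, 0, 1/3, 1, 4, 6, 8.75] 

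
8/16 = 1/2 = 0.50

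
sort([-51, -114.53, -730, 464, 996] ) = [-730, -114.53, -51, 464, 996] 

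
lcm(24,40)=120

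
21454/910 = 10727/455 ≈ 23.58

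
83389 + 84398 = 167787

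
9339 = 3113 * 3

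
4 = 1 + 3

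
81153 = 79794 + 1359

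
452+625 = 1077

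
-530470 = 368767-899237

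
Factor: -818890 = -1 * 2^1 * 5^1 * 17^1 * 4817^1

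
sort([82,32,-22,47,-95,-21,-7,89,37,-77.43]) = [-95,-77.43,-22,-21,-7,32,37,47,82,89]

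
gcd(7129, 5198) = 1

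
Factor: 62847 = 3^2 * 6983^1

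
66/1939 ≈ 0.0340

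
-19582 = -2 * 9791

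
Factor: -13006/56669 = -1 * 2^1 * 7^1 * 61^(-1) = -14/61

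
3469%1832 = 1637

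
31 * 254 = 7874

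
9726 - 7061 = 2665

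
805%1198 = 805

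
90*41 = 3690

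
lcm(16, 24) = 48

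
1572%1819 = 1572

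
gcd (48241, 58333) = 1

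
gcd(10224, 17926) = 2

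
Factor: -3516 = -1*2^2*3^1*293^1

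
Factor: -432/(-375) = 2^4*3^2*5^(-3) = 144/125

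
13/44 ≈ 0.295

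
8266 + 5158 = 13424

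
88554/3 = 29518 = 29518.00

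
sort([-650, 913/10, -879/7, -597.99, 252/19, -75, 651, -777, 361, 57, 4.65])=[-777, -650, -597.99, -879/7, -75, 4.65, 252/19, 57, 913/10, 361, 651]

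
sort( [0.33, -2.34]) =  [-2.34, 0.33]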